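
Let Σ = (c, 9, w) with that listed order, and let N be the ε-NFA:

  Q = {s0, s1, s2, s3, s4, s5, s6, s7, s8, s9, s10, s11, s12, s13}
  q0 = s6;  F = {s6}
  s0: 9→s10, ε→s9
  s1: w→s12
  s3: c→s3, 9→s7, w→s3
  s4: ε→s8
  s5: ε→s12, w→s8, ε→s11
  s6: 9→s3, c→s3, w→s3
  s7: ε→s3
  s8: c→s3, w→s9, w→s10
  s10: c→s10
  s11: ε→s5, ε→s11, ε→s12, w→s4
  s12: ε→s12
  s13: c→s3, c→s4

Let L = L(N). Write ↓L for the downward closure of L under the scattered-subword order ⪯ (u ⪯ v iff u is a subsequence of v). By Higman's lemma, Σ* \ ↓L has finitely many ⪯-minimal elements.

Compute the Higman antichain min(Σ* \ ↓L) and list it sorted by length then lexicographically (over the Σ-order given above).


Antichain: [c, 9, w].

|Q|=14, |F|=1, |δ|=25 (9 ε).
min D↑ (2 st, q0=0, F={1}): 0:c→1,9→1,w→1 1:c→1,9→1,w→1.
'c': run [3, 2] end={s3,s7} rej; 1/1 del acc.
'9': run [3, 2] end={s3,s7} ∉↓L; 1/1 deletions ∈↓L.
'w': run [3, 2] end={s3,s7} ∉↓L; 1/1 single-dels accept.
3 minimals (antichain).


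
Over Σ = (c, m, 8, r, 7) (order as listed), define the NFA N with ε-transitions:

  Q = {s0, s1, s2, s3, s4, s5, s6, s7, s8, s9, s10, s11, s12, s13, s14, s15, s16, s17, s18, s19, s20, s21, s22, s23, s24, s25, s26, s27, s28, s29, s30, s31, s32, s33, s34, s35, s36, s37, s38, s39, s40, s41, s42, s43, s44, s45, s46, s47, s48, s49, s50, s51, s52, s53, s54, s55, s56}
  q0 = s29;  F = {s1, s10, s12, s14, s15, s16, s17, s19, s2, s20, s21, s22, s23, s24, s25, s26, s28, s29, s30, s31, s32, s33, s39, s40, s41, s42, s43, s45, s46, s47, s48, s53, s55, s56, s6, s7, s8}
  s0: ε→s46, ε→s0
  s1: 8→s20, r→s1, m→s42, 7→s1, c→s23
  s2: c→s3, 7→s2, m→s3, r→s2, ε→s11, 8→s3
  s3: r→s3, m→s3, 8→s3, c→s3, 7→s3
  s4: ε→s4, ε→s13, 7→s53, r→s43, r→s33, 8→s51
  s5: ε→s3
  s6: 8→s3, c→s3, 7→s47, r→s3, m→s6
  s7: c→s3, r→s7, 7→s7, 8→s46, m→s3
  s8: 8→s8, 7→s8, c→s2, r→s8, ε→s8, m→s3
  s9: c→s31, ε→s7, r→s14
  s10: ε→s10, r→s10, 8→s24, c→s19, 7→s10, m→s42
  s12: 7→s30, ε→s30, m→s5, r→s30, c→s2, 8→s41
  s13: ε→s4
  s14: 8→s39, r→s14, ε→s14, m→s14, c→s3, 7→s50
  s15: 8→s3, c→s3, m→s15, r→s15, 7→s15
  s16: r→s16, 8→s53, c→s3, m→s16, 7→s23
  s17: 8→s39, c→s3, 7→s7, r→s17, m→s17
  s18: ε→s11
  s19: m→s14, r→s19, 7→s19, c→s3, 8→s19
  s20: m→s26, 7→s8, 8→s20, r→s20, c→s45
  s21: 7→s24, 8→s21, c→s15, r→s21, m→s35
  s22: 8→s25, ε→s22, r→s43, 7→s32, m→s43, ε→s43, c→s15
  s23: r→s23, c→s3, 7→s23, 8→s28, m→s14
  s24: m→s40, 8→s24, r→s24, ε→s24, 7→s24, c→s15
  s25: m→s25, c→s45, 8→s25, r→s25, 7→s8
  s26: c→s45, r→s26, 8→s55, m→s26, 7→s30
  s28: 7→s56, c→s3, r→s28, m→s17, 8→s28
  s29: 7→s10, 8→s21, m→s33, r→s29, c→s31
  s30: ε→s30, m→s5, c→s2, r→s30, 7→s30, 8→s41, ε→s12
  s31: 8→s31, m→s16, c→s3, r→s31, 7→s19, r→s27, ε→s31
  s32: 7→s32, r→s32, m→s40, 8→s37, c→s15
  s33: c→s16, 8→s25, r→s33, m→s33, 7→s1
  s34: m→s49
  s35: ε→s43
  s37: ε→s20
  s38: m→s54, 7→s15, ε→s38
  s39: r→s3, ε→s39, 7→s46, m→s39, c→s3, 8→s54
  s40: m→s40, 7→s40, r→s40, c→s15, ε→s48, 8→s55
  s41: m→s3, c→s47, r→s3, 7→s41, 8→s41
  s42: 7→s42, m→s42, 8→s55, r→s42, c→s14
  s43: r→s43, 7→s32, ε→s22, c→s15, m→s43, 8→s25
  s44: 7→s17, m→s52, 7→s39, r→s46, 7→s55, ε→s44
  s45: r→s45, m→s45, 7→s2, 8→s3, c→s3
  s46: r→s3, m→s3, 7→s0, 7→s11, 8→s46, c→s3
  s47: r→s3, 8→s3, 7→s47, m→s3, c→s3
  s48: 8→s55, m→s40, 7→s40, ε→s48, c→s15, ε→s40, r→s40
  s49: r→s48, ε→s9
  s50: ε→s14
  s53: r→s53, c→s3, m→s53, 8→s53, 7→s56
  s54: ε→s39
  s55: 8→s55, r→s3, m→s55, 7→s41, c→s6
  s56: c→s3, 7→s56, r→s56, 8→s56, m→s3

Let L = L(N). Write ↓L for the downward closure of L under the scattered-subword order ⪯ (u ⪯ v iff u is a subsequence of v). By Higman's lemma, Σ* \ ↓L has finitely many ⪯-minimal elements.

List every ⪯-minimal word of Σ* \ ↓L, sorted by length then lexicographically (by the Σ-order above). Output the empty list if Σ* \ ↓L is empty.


A = [cc, 8c8, m87m, 7m8r].

|Q|=57, |F|=37, |δ|=238 (31 ε).
min D↑ (35 st, q0=0, F={5}): 0:c→1,m→2,8→3,r→0,7→4 1:c→5,m→6,8→1,r→1,7→7 2:c→6,m→2,8→8,r→2,7→9 3:c→10,m→11,8→3,r→3,7→12 4:c→7,m→13,8→12,r→4,7→4 5:c→5,m→5,8→5,r→5,7→5 6:c→5,m→6,8→14,r→6,7→15 7:c→5,m→16,8→7,r→7,7→7 8:c→17,m→8,8→8,r→8,7→18 9:c→15,m→13,8→19,r→9,7→9 10:c→5,m→10,8→5,r→10,7→10 11:c→10,m→11,8→8,r→11,7→20 12:c→10,m→21,8→12,r→12,7→12 13:c→16,m→13,8→22,r→13,7→13 14:c→5,m→14,8→14,r→14,7→23 15:c→5,m→16,8→24,r→15,7→15 16:c→5,m→16,8→25,r→16,7→16 17:c→5,m→17,8→5,r→17,7→26 18:c→26,m→5,8→18,r→18,7→18 19:c→17,m→27,8→19,r→19,7→18 20:c→10,m→21,8→19,r→20,7→20 21:c→10,m→21,8→22,r→21,7→21 22:c→28,m→22,8→22,r→5,7→29 23:c→5,m→5,8→23,r→23,7→23 24:c→5,m→30,8→24,r→24,7→23 25:c→5,m→25,8→25,r→5,7→31 26:c→5,m→5,8→5,r→26,7→26 27:c→17,m→27,8→22,r→27,7→32 28:c→5,m→28,8→5,r→5,7→33 29:c→33,m→5,8→29,r→5,7→29 30:c→5,m→30,8→25,r→30,7→34 31:c→5,m→5,8→31,r→5,7→31 32:c→26,m→5,8→29,r→32,7→32 33:c→5,m→5,8→5,r→5,7→33 34:c→5,m→5,8→31,r→34,7→34 (ε-aug+det+¬).
'cc': run [46, 23, 1] end={s3} ∉↓L; 2/2 del acc.
'8c8': run [46, 41, 7, 1] end={s3} ∉↓L; 3/3 single-dels accept.
'm87m': run [46, 39, 25, 13, 2] end={s3,s5} rej; 4/4 single-dels accept.
'7m8r': N↓-sim [46, 35, 24, 10, 1] end={s3} — reject; 4/4 single-dels accept.
4 minimals (antichain).


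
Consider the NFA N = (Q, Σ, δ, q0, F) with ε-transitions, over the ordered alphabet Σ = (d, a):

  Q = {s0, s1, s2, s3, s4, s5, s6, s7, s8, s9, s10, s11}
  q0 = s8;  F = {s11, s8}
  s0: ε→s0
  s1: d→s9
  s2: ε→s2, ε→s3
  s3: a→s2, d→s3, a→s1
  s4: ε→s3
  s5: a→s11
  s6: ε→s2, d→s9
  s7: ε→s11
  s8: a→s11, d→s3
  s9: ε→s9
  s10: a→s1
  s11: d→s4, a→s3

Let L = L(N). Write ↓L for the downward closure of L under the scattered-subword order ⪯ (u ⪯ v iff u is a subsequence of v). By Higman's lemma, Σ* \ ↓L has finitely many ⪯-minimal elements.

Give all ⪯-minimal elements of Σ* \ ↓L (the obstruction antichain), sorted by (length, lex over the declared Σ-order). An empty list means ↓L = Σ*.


A = [d, aa].

|Q|=12, |F|=2, |δ|=18 (7 ε).
min D↑ (3 st, q0=0, F={1}): 0:d→1,a→2 1:d→1,a→1 2:d→1,a→1 (ε-aug+det+¬).
'd': run [7, 5] end={s1,s2,s3,s4,s9} rej; 1/1 single-dels accept.
'aa': run [7, 6, 4] end={s1,s2,s3,s9} rej; 2/2 del acc.
2 obstructions.


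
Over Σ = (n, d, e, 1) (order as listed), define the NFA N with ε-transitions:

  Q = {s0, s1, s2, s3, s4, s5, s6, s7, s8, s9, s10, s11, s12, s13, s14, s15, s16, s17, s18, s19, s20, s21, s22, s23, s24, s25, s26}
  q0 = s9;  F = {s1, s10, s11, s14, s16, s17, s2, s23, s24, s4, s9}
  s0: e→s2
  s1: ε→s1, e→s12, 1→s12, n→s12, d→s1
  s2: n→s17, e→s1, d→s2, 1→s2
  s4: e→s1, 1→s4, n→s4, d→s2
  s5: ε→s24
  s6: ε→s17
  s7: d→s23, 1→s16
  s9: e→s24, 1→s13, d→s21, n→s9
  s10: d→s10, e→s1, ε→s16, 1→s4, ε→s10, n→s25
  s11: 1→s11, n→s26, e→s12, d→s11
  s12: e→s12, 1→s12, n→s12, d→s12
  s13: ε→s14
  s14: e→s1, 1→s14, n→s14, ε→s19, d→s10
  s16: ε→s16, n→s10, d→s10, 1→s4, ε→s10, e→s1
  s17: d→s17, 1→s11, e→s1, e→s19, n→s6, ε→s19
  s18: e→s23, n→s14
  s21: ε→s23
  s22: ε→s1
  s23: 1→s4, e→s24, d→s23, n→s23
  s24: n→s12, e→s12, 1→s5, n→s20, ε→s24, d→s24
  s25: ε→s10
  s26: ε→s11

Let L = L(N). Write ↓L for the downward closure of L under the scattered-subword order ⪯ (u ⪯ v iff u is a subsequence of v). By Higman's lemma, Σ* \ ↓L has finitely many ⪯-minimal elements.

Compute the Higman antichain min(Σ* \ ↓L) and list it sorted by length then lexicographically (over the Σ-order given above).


|Q|=27, |F|=11, |δ|=70 (15 ε).
min D↑ (11 st, q0=0, F={5}): 0:n→0,d→1,e→2,1→3 1:n→1,d→1,e→2,1→4 2:n→5,d→2,e→5,1→2 3:n→3,d→6,e→7,1→3 4:n→4,d→8,e→7,1→4 5:n→5,d→5,e→5,1→5 6:n→6,d→6,e→7,1→4 7:n→5,d→7,e→5,1→5 8:n→9,d→8,e→7,1→8 9:n→9,d→9,e→7,1→10 10:n→10,d→10,e→5,1→10 [Hopcroft].
'en': N↓-sim [20, 6, 2] end={s12,s20} rej; 2/2 del acc.
'ee': |S_i|=[20, 6, 1] end={s12} rej; 2/2 deletions ∈↓L.
'1e1': N↓-sim [20, 17, 3, 1] end={s12} rej; 3/3 del acc.
'd1dn1e': |S_i|=[20, 17, 12, 11, 8, 3, 1] end={s12} rej; 6/6 deletions ∈↓L.
4 words, ⪯-incomp.

min(Σ*\↓L) = [en, ee, 1e1, d1dn1e].


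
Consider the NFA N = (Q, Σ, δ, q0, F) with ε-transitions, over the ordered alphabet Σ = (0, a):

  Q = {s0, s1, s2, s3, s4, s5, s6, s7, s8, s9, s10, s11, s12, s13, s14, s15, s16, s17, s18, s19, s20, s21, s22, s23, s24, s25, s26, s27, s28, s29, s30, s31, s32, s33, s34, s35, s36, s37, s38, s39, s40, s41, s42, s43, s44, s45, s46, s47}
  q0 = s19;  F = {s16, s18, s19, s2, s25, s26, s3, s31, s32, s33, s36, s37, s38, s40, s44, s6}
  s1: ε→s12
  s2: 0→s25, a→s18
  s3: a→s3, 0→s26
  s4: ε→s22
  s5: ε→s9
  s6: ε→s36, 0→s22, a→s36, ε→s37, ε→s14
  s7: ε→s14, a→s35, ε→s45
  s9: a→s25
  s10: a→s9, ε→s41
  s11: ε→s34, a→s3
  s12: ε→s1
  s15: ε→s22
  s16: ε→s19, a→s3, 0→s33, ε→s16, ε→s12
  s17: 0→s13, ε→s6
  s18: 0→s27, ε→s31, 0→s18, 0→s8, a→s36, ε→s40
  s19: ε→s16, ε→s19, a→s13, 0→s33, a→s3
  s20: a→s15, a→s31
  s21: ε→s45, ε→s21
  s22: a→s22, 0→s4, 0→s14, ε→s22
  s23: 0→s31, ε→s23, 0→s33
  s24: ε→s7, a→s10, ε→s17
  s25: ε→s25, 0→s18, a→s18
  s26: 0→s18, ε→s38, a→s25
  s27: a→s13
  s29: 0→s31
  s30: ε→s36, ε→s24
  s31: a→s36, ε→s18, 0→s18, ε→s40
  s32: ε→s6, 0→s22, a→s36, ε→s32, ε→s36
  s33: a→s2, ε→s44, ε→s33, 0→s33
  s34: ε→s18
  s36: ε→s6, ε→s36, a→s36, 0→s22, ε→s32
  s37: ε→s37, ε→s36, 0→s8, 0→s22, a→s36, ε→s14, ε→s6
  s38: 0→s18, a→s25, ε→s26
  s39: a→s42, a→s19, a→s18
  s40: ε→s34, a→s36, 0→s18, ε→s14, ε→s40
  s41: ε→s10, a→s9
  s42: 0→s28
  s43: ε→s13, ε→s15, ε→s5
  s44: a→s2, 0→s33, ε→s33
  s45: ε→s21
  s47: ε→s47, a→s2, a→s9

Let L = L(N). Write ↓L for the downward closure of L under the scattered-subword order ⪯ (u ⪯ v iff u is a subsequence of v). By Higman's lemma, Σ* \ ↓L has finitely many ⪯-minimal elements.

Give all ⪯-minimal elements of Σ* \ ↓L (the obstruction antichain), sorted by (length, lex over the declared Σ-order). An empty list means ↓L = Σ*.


|Q|=48, |F|=16, |δ|=114 (56 ε).
min D↑ (9 st, q0=0, F={8}): 0:0→1,a→2 1:0→1,a→3 2:0→4,a→2 3:0→5,a→6 4:0→6,a→5 5:0→6,a→6 6:0→6,a→7 7:0→8,a→7 8:0→8,a→8.
'0aaa0': N↓-sim [25, 20, 16, 14, 9, 4] end={s14,s22,s4,s8} — reject; 5/5 deletions ∈↓L.
'a00a0': run [25, 19, 17, 14, 9, 4] end={s14,s22,s4,s8} rej; 5/5 single-dels accept.
2 words, ⪯-incomp.

A = [0aaa0, a00a0].


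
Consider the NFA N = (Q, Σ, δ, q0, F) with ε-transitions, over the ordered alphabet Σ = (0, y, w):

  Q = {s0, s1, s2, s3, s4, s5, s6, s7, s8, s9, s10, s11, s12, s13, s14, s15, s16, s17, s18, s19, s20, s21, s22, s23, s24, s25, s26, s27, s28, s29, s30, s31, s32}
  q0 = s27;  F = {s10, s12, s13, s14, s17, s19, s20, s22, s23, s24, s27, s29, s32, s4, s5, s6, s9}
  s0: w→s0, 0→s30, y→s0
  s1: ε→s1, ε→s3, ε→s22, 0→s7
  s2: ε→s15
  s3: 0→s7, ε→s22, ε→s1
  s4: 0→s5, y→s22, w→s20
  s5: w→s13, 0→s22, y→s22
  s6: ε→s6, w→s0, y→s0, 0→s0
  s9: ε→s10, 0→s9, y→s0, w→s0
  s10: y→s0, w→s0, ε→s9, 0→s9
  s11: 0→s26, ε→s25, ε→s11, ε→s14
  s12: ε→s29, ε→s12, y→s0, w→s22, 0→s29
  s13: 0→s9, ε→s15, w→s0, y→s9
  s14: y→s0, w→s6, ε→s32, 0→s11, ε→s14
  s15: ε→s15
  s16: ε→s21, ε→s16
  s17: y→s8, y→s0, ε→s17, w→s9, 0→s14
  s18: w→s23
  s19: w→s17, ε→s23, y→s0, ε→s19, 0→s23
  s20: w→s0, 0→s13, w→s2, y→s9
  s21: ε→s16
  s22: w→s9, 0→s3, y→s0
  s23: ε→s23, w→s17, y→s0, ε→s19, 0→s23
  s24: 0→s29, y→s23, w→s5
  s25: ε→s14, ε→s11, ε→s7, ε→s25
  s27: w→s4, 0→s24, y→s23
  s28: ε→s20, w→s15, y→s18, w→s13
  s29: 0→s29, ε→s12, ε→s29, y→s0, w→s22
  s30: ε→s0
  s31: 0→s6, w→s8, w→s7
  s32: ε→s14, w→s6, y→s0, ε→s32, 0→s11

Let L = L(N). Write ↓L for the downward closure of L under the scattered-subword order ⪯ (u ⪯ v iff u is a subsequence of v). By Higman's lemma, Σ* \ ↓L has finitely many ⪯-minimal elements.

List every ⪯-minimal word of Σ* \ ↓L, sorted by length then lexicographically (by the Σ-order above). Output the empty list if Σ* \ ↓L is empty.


min(Σ*\↓L) = [yy, 00y, www, yw0w0].

|Q|=33, |F|=17, |δ|=102 (36 ε).
min D↑ (14 st, q0=0, F={6}): 0:0→1,y→2,w→3 1:0→4,y→2,w→5 2:0→2,y→6,w→7 3:0→5,y→8,w→9 4:0→4,y→6,w→8 5:0→8,y→8,w→10 6:0→6,y→6,w→6 7:0→11,y→6,w→12 8:0→8,y→6,w→12 9:0→10,y→12,w→6 10:0→12,y→12,w→6 11:0→11,y→6,w→13 12:0→12,y→6,w→6 13:0→6,y→6,w→6 [Hopcroft].
'yy': |S_i|=[28, 18, 3] end={s0,s30,s8} rej; 2/2 deletions ∈↓L.
'00y': |S_i|=[28, 24, 20, 3] end={s0,s30,s8} rej; 3/3 single-dels accept.
'www': run [28, 22, 9, 4] end={s0,s15,s2,s30} ∉↓L; 3/3 deletions ∈↓L.
'yw0w0': N↓-sim [28, 18, 13, 11, 3, 2] end={s0,s30} ∉↓L; 5/5 single-dels accept.
4 words, ⪯-incomp.


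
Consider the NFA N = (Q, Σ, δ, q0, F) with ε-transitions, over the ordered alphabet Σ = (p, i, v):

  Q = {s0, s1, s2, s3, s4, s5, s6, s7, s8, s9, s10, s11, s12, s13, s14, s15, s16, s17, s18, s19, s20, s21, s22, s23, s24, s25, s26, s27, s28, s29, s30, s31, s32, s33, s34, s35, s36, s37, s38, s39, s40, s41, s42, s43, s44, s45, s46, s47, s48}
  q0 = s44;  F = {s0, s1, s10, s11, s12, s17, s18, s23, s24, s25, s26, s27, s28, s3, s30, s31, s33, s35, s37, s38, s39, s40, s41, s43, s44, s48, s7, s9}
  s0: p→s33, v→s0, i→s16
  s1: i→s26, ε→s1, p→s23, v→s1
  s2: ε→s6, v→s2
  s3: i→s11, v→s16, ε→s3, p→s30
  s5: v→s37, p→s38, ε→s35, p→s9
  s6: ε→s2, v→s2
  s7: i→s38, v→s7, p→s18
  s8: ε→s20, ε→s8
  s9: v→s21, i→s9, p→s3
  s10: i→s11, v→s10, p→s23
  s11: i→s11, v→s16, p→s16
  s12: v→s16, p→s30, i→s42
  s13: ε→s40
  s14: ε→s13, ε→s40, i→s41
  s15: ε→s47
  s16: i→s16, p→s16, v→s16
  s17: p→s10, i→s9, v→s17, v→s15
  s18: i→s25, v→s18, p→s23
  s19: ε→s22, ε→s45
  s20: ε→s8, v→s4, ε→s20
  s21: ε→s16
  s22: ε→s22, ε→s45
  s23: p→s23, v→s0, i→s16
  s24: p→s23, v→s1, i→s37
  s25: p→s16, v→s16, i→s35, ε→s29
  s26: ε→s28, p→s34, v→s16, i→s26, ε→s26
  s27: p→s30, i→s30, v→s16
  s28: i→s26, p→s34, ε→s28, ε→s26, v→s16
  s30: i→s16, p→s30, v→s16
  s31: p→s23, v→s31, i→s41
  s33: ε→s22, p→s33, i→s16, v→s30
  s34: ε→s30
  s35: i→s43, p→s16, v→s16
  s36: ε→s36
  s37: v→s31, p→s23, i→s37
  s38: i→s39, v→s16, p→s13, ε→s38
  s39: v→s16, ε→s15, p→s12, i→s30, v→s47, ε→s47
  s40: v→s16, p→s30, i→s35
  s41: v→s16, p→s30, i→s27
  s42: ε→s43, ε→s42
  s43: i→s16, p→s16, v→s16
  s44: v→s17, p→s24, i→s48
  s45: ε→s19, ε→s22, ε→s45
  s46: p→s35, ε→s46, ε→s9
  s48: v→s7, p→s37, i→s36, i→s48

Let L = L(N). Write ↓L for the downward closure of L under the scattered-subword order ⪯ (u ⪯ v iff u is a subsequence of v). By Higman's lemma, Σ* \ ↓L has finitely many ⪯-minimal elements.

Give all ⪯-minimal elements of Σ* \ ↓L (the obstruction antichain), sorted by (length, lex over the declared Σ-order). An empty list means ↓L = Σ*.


|Q|=49, |F|=28, |δ|=134 (36 ε).
min D↑ (28 st, q0=0, F={10}): 0:p→1,i→2,v→3 1:p→4,i→5,v→6 2:p→5,i→2,v→7 3:p→8,i→9,v→3 4:p→4,i→10,v→11 5:p→4,i→5,v→12 6:p→4,i→13,v→6 7:p→14,i→15,v→7 8:p→4,i→16,v→8 9:p→17,i→9,v→10 10:p→10,i→10,v→10 11:p→18,i→10,v→11 12:p→4,i→19,v→12 13:p→20,i→13,v→10 14:p→4,i→21,v→14 15:p→22,i→23,v→10 16:p→10,i→16,v→10 17:p→20,i→16,v→10 18:p→18,i→10,v→20 19:p→20,i→24,v→10 20:p→20,i→10,v→10 21:p→10,i→25,v→10 22:p→20,i→25,v→10 23:p→26,i→20,v→10 24:p→20,i→20,v→10 25:p→10,i→27,v→10 26:p→20,i→27,v→10 27:p→10,i→10,v→10 [Hopcroft].
'ppi': run [40, 29, 9, 1] end={s16} — reject; 3/3 deletions ∈↓L.
'viv': |S_i|=[40, 35, 23, 3] end={s16,s21,s47} rej; 3/3 single-dels accept.
'vpip': N↓-sim [40, 35, 21, 7, 1] end={s16} rej; 4/4 deletions ∈↓L.
'ppvpvv': run [40, 29, 9, 7, 6, 2, 1] end={s16} ∉↓L; 6/6 single-dels accept.
'iviiii': N↓-sim [40, 35, 26, 16, 10, 4, 1] end={s16} ∉↓L; 6/6 single-dels accept.
5 obstructions.

Antichain: [ppi, viv, vpip, ppvpvv, iviiii].


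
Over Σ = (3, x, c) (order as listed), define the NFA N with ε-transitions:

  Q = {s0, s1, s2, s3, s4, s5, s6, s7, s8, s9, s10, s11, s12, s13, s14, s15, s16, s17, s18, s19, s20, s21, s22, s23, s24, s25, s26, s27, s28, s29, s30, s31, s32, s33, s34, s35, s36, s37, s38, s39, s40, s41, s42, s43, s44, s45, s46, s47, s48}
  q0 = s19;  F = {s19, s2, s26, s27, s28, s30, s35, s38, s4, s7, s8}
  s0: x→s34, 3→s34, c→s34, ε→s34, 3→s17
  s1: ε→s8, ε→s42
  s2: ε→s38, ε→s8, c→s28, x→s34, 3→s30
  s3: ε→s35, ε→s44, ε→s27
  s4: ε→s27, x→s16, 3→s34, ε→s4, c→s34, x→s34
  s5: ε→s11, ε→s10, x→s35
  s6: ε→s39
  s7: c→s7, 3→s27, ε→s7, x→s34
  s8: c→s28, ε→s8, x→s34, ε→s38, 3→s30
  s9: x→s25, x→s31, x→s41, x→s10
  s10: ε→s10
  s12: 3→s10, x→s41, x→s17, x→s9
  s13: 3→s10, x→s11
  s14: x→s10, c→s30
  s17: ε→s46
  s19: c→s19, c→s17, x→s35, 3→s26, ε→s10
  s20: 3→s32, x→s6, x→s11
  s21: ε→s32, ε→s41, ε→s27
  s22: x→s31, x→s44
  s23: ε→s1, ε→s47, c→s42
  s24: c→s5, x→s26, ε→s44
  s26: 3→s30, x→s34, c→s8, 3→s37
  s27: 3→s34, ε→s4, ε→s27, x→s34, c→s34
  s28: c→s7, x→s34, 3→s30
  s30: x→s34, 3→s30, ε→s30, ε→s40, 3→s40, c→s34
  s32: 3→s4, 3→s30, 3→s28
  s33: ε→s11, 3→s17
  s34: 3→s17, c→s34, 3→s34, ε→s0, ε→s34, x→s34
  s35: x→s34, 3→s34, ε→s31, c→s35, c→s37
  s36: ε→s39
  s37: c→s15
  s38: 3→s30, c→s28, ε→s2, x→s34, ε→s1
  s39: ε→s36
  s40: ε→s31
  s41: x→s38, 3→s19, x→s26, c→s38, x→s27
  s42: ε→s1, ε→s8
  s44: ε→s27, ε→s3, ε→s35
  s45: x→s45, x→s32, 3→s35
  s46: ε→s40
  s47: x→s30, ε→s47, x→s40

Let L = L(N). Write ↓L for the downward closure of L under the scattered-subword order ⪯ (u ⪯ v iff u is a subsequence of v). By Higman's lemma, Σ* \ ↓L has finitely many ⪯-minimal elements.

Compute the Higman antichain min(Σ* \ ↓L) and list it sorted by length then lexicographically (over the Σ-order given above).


|Q|=49, |F|=11, |δ|=127 (45 ε).
min D↑ (9 st, q0=0, F={4}): 0:3→1,x→2,c→0 1:3→3,x→4,c→5 2:3→4,x→4,c→2 3:3→3,x→4,c→4 4:3→4,x→4,c→4 5:3→3,x→4,c→6 6:3→3,x→4,c→7 7:3→8,x→4,c→7 8:3→4,x→4,c→4.
'3x': N↓-sim [23, 20, 7] end={s0,s16,s17,s31,s34,s40,s46} — reject; 2/2 del acc.
'x3': run [23, 10, 6] end={s0,s17,s31,s34,s40,s46} — reject; 2/2 deletions ∈↓L.
'xx': |S_i|=[23, 10, 6] end={s0,s17,s31,s34,s40,s46} rej; 2/2 deletions ∈↓L.
'33c': |S_i|=[23, 20, 12, 7] end={s0,s15,s17,s31,s34,s40,s46} — reject; 3/3 deletions ∈↓L.
'3ccc33': |S_i|=[23, 20, 18, 12, 10, 9, 6] end={s0,s17,s31,s34,s40,s46} — reject; 6/6 deletions ∈↓L.
5 minimals (antichain).

Antichain: [3x, x3, xx, 33c, 3ccc33].


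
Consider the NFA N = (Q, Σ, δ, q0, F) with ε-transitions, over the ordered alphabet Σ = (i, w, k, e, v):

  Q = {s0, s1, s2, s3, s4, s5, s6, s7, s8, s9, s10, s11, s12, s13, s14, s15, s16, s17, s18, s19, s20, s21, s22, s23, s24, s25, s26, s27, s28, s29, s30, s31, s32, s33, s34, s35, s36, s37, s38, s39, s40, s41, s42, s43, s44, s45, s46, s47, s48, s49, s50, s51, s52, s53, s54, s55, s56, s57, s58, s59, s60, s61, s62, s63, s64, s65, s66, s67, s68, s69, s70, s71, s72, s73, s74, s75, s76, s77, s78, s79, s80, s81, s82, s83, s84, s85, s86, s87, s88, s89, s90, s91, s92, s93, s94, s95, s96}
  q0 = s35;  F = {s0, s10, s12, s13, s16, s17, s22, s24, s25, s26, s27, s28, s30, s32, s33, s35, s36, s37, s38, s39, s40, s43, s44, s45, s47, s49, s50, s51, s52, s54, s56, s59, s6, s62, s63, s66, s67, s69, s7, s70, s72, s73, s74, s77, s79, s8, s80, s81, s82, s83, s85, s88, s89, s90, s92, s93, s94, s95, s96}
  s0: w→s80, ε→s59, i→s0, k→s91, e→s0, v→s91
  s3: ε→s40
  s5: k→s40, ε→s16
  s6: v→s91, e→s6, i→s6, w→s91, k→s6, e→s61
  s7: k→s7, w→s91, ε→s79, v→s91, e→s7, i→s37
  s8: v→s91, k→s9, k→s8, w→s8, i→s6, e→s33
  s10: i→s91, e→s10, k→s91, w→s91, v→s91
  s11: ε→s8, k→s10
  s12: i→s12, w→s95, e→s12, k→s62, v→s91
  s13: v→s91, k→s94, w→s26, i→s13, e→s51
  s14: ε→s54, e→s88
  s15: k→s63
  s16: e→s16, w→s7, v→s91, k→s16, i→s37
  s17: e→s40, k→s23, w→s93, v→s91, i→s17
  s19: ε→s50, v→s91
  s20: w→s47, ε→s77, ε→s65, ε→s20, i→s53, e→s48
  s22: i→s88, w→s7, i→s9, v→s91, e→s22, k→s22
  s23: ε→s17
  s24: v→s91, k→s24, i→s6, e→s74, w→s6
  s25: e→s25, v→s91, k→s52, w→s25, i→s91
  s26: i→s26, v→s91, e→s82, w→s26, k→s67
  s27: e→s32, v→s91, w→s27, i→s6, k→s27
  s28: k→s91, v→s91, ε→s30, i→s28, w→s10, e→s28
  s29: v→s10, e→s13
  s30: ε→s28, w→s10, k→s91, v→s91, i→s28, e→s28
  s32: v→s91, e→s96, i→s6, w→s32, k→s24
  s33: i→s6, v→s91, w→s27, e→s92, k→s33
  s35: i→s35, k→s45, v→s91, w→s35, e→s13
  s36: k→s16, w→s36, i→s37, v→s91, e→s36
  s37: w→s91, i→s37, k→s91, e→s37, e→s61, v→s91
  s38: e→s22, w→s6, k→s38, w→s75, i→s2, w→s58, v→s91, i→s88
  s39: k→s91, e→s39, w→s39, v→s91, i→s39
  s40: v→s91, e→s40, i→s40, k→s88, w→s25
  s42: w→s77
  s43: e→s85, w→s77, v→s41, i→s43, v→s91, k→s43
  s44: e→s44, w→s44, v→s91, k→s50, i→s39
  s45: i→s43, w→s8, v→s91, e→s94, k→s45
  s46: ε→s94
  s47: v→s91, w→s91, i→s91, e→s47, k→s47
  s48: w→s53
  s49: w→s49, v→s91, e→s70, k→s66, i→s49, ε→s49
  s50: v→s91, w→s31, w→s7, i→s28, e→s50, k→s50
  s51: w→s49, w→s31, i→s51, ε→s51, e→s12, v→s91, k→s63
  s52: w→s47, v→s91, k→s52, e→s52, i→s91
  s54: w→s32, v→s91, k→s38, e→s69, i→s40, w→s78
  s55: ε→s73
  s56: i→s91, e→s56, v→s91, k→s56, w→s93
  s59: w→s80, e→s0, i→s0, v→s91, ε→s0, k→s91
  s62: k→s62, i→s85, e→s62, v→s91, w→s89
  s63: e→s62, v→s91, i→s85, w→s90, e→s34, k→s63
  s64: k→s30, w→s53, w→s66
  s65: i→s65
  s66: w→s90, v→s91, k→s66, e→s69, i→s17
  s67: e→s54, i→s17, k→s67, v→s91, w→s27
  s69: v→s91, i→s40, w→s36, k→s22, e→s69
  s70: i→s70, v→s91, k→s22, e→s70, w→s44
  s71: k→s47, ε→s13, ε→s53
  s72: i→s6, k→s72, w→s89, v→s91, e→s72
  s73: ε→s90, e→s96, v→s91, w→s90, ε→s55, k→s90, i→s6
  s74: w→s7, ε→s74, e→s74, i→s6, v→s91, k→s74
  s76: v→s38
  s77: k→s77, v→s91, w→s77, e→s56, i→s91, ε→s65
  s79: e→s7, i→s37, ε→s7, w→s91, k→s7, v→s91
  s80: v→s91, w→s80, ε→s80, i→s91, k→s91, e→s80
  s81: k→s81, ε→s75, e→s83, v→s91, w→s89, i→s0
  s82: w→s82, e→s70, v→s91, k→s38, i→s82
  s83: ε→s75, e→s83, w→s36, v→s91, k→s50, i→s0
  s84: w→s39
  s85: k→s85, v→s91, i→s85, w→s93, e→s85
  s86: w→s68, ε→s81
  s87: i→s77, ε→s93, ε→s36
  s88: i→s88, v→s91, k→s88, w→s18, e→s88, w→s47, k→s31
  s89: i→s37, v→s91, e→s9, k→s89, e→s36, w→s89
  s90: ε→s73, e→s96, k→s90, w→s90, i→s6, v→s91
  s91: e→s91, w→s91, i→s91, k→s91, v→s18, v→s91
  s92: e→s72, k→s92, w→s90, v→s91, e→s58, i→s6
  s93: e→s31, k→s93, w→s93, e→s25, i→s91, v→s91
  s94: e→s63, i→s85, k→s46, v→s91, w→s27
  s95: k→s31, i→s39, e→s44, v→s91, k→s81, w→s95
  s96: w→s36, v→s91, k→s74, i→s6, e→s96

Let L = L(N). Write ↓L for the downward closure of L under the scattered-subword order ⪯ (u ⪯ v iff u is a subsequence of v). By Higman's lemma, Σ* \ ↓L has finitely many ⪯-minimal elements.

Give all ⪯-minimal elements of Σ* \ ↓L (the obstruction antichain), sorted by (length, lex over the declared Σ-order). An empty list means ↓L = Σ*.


min(Σ*\↓L) = [v, kiwi, kwiw, ewekww, eeewik].

|Q|=97, |F|=59, |δ|=372 (32 ε).
min D↑ (56 st, q0=0, F={3}): 0:i→0,w→0,k→1,e→2,v→3 1:i→4,w→5,k→1,e→6,v→3 2:i→2,w→7,k→6,e→8,v→3 3:i→3,w→3,k→3,e→3,v→3 4:i→4,w→9,k→4,e→10,v→3 5:i→11,w→5,k→5,e→12,v→3 6:i→10,w→13,k→6,e→14,v→3 7:i→7,w→7,k→15,e→16,v→3 8:i→8,w→17,k→14,e→18,v→3 9:i→3,w→9,k→9,e→19,v→3 10:i→10,w→20,k→10,e→10,v→3 11:i→11,w→3,k→11,e→11,v→3 12:i→11,w→13,k→12,e→21,v→3 13:i→11,w→13,k→13,e→22,v→3 14:i→10,w→23,k→14,e→24,v→3 15:i→25,w→13,k→15,e→26,v→3 16:i→16,w→16,k→27,e→28,v→3 17:i→17,w→17,k→29,e→28,v→3 18:i→18,w→30,k→24,e→18,v→3 19:i→3,w→20,k→19,e→19,v→3 20:i→3,w→20,k→20,e→31,v→3 21:i→11,w→23,k→21,e→32,v→3 22:i→11,w→22,k→33,e→34,v→3 23:i→11,w→23,k→23,e→34,v→3 24:i→10,w→35,k→24,e→24,v→3 25:i→25,w→20,k→25,e→36,v→3 26:i→36,w→22,k→27,e→37,v→3 27:i→38,w→11,k→27,e→39,v→3 28:i→28,w→40,k→39,e→28,v→3 29:i→25,w→23,k→29,e→37,v→3 30:i→41,w→30,k→42,e→40,v→3 31:i→3,w→31,k→43,e→31,v→3 32:i→11,w→35,k→32,e→32,v→3 33:i→11,w→11,k→33,e→44,v→3 34:i→11,w→45,k→44,e→34,v→3 35:i→46,w→35,k→35,e→45,v→3 36:i→36,w→31,k→38,e→36,v→3 37:i→36,w→45,k→39,e→37,v→3 38:i→38,w→47,k→38,e→38,v→3 39:i→38,w→48,k→39,e→39,v→3 40:i→41,w→40,k→49,e→40,v→3 41:i→41,w→41,k→3,e→41,v→3 42:i→50,w→35,k→42,e→51,v→3 43:i→3,w→47,k→43,e→43,v→3 44:i→11,w→48,k→44,e→44,v→3 45:i→46,w→45,k→52,e→45,v→3 46:i→46,w→3,k→3,e→46,v→3 47:i→3,w→3,k→47,e→47,v→3 48:i→46,w→3,k→48,e→48,v→3 49:i→53,w→48,k→49,e→49,v→3 50:i→50,w→54,k→3,e→50,v→3 51:i→50,w→45,k→49,e→51,v→3 52:i→46,w→48,k→52,e→52,v→3 53:i→53,w→55,k→3,e→53,v→3 54:i→3,w→54,k→3,e→54,v→3 55:i→3,w→3,k→3,e→55,v→3 (ε-aug+det+¬).
'v': |S_i|=[74, 3] end={s18,s41,s91} — reject; 1/1 del acc.
'kiwi': run [74, 63, 28, 12, 3] end={s18,s65,s91} rej; 4/4 single-dels accept.
'kwiw': |S_i|=[74, 63, 36, 6, 2] end={s18,s91} ∉↓L; 4/4 del acc.
'ewekww': |S_i|=[74, 67, 54, 40, 24, 12, 2] end={s18,s91} ∉↓L; 6/6 del acc.
'eeewik': |S_i|=[74, 67, 60, 43, 28, 11, 2] end={s18,s91} ∉↓L; 6/6 deletions ∈↓L.
5 minimals (antichain).


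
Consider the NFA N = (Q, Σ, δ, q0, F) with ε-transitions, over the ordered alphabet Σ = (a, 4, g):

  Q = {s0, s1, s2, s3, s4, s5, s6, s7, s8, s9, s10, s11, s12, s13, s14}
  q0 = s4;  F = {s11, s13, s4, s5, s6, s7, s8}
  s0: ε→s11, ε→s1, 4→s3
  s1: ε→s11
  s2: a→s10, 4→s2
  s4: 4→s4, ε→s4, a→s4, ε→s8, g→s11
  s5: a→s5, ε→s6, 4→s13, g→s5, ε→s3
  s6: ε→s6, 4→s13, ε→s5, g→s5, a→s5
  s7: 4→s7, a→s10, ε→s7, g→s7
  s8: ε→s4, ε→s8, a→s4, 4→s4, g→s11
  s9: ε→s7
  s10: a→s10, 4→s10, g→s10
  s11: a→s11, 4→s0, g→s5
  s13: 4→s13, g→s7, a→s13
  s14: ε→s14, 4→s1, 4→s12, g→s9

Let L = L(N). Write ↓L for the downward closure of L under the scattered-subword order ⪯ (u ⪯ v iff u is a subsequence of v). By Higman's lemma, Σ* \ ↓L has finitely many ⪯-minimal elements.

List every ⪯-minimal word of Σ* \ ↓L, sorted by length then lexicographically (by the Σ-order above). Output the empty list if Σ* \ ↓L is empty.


min(Σ*\↓L) = [gg4ga].

|Q|=15, |F|=7, |δ|=44 (14 ε).
min D↑ (6 st, q0=0, F={5}): 0:a→0,4→0,g→1 1:a→1,4→1,g→2 2:a→2,4→3,g→2 3:a→3,4→3,g→4 4:a→5,4→4,g→4 5:a→5,4→5,g→5 [Hopcroft].
'gg4ga': N↓-sim [11, 9, 6, 3, 2, 1] end={s10} ∉↓L; 5/5 single-dels accept.
1 obstructions.


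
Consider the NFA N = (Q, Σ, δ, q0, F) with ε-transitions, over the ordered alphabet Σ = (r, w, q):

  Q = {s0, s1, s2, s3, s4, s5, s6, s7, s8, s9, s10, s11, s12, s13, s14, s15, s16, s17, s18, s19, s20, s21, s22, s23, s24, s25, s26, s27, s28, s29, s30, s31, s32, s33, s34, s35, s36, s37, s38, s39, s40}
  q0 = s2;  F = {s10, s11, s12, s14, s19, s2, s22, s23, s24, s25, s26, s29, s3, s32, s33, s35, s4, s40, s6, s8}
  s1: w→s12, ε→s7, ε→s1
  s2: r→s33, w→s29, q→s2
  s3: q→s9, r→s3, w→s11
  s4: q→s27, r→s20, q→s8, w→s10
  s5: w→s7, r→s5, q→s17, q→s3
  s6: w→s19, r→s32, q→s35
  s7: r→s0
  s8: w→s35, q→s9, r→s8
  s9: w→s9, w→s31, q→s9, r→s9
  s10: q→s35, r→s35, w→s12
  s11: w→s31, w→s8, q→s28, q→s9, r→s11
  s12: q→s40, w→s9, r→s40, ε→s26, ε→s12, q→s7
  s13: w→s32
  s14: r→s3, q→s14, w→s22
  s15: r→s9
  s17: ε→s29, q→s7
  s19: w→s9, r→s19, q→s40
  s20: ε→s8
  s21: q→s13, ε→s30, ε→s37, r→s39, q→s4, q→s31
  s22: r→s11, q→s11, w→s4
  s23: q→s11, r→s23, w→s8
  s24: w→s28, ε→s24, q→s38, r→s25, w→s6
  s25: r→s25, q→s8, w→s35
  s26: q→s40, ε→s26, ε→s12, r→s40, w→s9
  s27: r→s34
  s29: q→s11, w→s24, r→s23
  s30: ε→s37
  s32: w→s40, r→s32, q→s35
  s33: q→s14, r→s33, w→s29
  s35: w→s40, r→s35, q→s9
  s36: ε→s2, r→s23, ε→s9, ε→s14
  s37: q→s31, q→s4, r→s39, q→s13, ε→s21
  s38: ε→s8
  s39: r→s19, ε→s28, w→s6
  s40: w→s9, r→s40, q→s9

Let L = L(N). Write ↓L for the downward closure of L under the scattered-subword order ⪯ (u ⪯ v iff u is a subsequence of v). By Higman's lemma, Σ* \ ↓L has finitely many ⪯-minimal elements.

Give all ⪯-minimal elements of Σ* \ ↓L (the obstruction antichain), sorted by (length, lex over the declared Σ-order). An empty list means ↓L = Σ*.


|Q|=41, |F|=20, |δ|=108 (18 ε).
min D↑ (20 st, q0=0, F={12}): 0:r→1,w→2,q→0 1:r→1,w→2,q→3 2:r→4,w→5,q→6 3:r→7,w→8,q→3 4:r→4,w→9,q→6 5:r→10,w→11,q→9 6:r→6,w→9,q→12 7:r→7,w→6,q→12 8:r→6,w→13,q→6 9:r→9,w→14,q→12 10:r→10,w→14,q→9 11:r→15,w→16,q→14 12:r→12,w→12,q→12 13:r→9,w→17,q→9 14:r→14,w→18,q→12 15:r→15,w→18,q→14 16:r→16,w→12,q→18 17:r→14,w→19,q→14 18:r→18,w→12,q→12 19:r→18,w→12,q→18.
'wqq': N↓-sim [29, 25, 12, 3] end={s28,s31,s9} rej; 3/3 deletions ∈↓L.
'rqrq': run [29, 28, 20, 11, 3] end={s28,s31,s9} — reject; 4/4 del acc.
'wrwq': |S_i|=[29, 25, 14, 5, 2] end={s31,s9} — reject; 4/4 deletions ∈↓L.
'wwwww': run [29, 25, 21, 13, 8, 2] end={s31,s9} rej; 5/5 single-dels accept.
4 words, ⪯-incomp.

Antichain: [wqq, rqrq, wrwq, wwwww].


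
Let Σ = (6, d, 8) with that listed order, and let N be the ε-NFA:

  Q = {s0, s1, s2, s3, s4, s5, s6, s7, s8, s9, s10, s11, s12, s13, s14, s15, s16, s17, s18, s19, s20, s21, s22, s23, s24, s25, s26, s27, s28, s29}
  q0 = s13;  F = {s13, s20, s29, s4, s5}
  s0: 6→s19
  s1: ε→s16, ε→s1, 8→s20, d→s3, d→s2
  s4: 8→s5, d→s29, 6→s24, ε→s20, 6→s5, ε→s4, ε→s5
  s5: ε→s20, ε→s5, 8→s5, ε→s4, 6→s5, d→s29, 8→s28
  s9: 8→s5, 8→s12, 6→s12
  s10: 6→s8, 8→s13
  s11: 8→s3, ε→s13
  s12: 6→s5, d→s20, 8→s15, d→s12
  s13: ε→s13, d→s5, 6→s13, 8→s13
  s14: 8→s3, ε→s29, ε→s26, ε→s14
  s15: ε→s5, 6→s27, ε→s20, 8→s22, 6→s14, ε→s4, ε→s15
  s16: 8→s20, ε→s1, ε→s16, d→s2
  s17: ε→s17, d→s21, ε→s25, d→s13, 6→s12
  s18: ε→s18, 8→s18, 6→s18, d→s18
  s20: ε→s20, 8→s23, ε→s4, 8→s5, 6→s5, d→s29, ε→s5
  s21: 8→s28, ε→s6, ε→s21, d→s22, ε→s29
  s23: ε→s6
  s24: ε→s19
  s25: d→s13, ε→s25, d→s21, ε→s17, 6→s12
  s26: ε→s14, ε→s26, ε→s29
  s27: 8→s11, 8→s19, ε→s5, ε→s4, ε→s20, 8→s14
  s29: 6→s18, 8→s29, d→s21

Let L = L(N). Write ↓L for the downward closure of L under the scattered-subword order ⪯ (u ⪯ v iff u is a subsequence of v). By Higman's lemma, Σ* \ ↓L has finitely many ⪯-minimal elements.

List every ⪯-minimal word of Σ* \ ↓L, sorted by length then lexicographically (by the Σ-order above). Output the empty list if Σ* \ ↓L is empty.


|Q|=30, |F|=5, |δ|=90 (38 ε).
min D↑ (4 st, q0=0, F={3}): 0:6→0,d→1,8→0 1:6→1,d→2,8→1 2:6→3,d→2,8→2 3:6→3,d→3,8→3.
'dd6': N↓-sim [13, 12, 6, 1] end={s18} ∉↓L; 3/3 single-dels accept.
1 minimals (antichain).

Antichain: [dd6].


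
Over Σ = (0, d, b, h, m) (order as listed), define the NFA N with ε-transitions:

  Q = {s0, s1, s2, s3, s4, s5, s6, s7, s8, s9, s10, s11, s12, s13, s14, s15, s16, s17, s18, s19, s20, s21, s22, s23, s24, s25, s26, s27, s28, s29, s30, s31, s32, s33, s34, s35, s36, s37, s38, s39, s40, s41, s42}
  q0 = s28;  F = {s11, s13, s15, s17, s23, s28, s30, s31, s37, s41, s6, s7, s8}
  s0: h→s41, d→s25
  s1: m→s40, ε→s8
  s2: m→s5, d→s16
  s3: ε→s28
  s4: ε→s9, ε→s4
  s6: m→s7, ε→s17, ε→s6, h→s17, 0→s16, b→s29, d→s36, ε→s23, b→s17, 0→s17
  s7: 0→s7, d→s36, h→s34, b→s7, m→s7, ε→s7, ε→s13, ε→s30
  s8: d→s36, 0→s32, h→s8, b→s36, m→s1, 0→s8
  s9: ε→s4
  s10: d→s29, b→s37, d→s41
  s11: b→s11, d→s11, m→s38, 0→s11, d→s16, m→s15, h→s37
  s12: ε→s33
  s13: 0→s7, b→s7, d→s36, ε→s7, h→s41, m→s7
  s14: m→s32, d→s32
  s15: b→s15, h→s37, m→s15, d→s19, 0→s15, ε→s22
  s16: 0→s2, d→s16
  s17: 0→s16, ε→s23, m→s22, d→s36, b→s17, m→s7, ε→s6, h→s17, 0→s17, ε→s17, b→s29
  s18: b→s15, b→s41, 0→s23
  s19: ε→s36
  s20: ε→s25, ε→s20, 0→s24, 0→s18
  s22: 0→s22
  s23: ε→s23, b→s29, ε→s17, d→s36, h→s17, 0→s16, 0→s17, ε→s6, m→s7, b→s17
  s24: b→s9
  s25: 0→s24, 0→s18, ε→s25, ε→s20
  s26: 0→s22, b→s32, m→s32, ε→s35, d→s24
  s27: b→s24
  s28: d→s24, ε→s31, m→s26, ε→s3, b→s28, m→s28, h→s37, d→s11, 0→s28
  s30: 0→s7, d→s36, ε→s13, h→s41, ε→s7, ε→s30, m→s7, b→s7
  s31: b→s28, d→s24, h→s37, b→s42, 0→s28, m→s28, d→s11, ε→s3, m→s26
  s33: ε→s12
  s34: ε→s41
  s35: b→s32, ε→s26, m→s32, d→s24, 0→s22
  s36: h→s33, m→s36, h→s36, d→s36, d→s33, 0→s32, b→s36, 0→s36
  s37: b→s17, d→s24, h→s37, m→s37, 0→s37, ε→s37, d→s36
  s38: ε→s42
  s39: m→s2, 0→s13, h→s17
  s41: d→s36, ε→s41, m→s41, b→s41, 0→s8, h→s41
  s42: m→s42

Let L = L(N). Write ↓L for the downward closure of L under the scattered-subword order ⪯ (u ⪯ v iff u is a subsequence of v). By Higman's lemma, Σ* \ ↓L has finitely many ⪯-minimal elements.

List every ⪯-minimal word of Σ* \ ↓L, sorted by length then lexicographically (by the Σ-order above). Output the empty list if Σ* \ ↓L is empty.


A = [hd, dmd, hbmh0b].

|Q|=43, |F|=13, |δ|=161 (38 ε).
min D↑ (9 st, q0=0, F={4}): 0:0→0,d→1,b→0,h→2,m→0 1:0→1,d→1,b→1,h→2,m→3 2:0→2,d→4,b→5,h→2,m→2 3:0→3,d→4,b→3,h→2,m→3 4:0→4,d→4,b→4,h→4,m→4 5:0→5,d→4,b→5,h→5,m→6 6:0→6,d→4,b→6,h→7,m→6 7:0→8,d→4,b→7,h→7,m→7 8:0→8,d→4,b→4,h→8,m→8 (ε-aug+det+¬).
'hd': run [34, 24, 10] end={s12,s16,s2,s24,s32,s33,s36,s4,s5,s9} rej; 2/2 single-dels accept.
'dmd': |S_i|=[34, 29, 28, 11] end={s12,s16,s19,s2,s24,s32,s33,s36,s4,s5,s9} ∉↓L; 3/3 deletions ∈↓L.
'hbmh0b': run [34, 24, 22, 14, 9, 7, 4] end={s12,s32,s33,s36} ∉↓L; 6/6 del acc.
3 words, ⪯-incomp.


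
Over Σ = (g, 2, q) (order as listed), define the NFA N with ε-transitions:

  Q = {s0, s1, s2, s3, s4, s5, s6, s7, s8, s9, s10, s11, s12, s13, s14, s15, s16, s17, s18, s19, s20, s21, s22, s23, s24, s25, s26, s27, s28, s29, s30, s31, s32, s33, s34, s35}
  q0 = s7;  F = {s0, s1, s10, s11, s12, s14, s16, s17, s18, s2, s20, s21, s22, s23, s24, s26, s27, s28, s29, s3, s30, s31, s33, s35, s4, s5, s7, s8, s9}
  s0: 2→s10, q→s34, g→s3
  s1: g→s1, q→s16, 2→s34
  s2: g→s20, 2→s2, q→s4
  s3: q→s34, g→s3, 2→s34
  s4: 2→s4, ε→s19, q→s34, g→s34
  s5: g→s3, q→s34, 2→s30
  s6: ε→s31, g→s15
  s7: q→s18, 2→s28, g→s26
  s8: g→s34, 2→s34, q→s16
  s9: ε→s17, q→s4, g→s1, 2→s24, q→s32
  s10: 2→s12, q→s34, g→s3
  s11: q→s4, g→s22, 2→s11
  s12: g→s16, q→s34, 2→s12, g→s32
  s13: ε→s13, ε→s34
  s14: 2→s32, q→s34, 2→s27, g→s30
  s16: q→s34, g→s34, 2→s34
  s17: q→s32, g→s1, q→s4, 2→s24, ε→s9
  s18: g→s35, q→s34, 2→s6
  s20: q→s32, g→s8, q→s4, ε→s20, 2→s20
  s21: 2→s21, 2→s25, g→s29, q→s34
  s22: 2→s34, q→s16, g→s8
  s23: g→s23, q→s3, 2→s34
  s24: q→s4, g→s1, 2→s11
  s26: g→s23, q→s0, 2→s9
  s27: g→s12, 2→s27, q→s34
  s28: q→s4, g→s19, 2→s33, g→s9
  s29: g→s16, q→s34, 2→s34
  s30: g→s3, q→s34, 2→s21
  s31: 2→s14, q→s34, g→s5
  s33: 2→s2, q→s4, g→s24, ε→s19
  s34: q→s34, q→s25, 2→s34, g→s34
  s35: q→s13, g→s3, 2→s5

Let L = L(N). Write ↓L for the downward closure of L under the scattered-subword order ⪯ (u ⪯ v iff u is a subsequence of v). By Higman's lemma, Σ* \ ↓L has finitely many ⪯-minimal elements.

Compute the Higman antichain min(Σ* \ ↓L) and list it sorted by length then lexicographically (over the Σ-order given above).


Antichain: [qq, gg2, 2qg, gq22gg, 222ggg].

|Q|=36, |F|=29, |δ|=107 (8 ε).
min D↑ (29 st, q0=0, F={11}): 0:g→1,2→2,q→3 1:g→4,2→5,q→6 2:g→5,2→7,q→8 3:g→9,2→10,q→11 4:g→4,2→11,q→12 5:g→13,2→14,q→8 6:g→12,2→15,q→11 7:g→14,2→16,q→8 8:g→11,2→8,q→11 9:g→12,2→17,q→11 10:g→17,2→18,q→11 11:g→11,2→11,q→11 12:g→12,2→11,q→11 13:g→13,2→11,q→19 14:g→13,2→20,q→8 15:g→12,2→21,q→11 16:g→22,2→16,q→8 17:g→12,2→23,q→11 18:g→23,2→24,q→11 19:g→11,2→11,q→11 20:g→25,2→20,q→8 21:g→19,2→21,q→11 22:g→26,2→22,q→8 23:g→12,2→27,q→11 24:g→21,2→24,q→11 25:g→26,2→11,q→19 26:g→11,2→11,q→19 27:g→28,2→27,q→11 28:g→19,2→11,q→11 [Hopcroft].
'qq': |S_i|=[36, 22, 3] end={s13,s25,s34} ∉↓L; 2/2 del acc.
'gg2': |S_i|=[36, 27, 10, 2] end={s25,s34} ∉↓L; 3/3 single-dels accept.
'2qg': run [36, 29, 6, 2] end={s25,s34} ∉↓L; 3/3 single-dels accept.
'gq22gg': N↓-sim [36, 27, 11, 9, 7, 4, 2] end={s25,s34} — reject; 6/6 deletions ∈↓L.
'222ggg': N↓-sim [36, 29, 21, 15, 11, 5, 2] end={s25,s34} rej; 6/6 deletions ∈↓L.
5 obstructions.


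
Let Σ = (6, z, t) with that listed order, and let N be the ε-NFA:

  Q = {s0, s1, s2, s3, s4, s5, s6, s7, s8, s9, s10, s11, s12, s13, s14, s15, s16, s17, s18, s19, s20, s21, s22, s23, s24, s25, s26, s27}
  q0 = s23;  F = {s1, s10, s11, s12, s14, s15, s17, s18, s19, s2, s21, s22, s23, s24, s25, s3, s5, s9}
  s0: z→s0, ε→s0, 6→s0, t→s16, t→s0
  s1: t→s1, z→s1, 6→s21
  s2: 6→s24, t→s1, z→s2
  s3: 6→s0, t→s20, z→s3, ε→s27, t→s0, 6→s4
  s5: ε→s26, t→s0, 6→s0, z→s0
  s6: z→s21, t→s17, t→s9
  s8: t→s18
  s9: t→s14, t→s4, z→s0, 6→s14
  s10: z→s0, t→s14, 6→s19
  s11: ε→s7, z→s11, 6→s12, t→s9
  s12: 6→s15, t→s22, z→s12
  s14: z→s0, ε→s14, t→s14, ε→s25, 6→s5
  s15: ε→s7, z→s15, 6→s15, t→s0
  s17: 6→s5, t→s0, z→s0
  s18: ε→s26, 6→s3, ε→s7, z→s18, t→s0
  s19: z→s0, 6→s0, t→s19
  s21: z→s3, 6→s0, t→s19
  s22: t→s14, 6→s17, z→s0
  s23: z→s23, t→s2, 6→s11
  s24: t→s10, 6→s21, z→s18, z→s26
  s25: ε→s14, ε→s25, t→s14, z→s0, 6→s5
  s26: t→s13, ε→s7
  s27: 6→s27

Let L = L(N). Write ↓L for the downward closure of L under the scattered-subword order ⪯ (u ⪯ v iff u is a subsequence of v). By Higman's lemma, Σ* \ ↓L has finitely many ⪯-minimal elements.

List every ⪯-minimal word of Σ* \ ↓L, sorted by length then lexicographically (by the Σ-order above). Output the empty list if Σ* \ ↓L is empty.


min(Σ*\↓L) = [6tz, 666t, t666, t6zt, tt66, 6tt6t].

|Q|=28, |F|=18, |δ|=80 (12 ε).
min D↑ (18 st, q0=0, F={10}): 0:6→1,z→0,t→2 1:6→3,z→1,t→4 2:6→5,z→2,t→6 3:6→7,z→3,t→8 4:6→9,z→10,t→9 5:6→11,z→12,t→13 6:6→11,z→6,t→6 7:6→7,z→7,t→10 8:6→14,z→10,t→9 9:6→15,z→10,t→9 10:6→10,z→10,t→10 11:6→10,z→16,t→17 12:6→16,z→12,t→10 13:6→17,z→10,t→9 14:6→15,z→10,t→10 15:6→10,z→10,t→10 16:6→10,z→16,t→10 17:6→10,z→10,t→17 (ε-aug+det+¬).
'6tz': N↓-sim [26, 23, 15, 2] end={s0,s16} — reject; 3/3 del acc.
'666t': run [26, 23, 18, 10, 3] end={s0,s13,s16} — reject; 4/4 deletions ∈↓L.
't666': |S_i|=[26, 22, 18, 12, 4] end={s0,s16,s27,s4} ∉↓L; 4/4 del acc.
't6zt': N↓-sim [26, 22, 18, 10, 4] end={s0,s13,s16,s20} rej; 4/4 single-dels accept.
'tt66': |S_i|=[26, 22, 16, 12, 4] end={s0,s16,s27,s4} rej; 4/4 single-dels accept.
'6tt6t': |S_i|=[26, 23, 15, 10, 6, 3] end={s0,s13,s16} — reject; 5/5 deletions ∈↓L.
6 minimals (antichain).
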